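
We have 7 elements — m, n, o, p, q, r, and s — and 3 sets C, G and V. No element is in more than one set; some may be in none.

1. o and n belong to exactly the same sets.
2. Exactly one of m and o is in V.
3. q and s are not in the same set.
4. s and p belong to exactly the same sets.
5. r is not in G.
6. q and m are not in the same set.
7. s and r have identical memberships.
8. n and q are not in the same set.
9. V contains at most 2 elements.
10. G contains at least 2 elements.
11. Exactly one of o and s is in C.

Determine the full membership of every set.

C = {p, r, s}; G = {n, o}; V = {m}

From (5): r ∉ G.
(7): s matches r: s ∉ G.
(4): p matches s: p ∉ G.
Suppose m ∈ C: no assignment then satisfies all the clues, so m ∉ C.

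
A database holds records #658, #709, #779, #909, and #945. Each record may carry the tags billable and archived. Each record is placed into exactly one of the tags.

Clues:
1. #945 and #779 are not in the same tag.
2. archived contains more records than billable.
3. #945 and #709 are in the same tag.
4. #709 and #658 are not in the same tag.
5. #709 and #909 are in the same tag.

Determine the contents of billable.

billable = {#658, #779}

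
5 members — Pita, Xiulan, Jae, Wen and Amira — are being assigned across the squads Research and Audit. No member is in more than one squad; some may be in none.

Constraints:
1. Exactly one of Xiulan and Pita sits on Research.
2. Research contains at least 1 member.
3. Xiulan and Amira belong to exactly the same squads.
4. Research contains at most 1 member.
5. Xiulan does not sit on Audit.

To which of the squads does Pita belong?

Pita: Research

From (5): Xiulan ∉ Audit.
(3): Amira matches Xiulan: Amira ∉ Audit.
Suppose Pita ∉ Research: no assignment then satisfies all the clues, so Pita ∈ Research.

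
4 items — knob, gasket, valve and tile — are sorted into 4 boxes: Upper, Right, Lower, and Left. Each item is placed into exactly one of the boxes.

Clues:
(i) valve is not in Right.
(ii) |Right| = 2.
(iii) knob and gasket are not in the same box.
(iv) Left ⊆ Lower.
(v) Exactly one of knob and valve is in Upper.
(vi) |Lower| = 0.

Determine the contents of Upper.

From (i): valve ∉ Right.
(vi): Lower already has 0, so the rest are out.
(iv) contrapositive: knob ∉ Left.
(iv) contrapositive: gasket ∉ Left.
(iv) contrapositive: valve ∉ Left.
(iv) contrapositive: tile ∉ Left.
Only one box left: valve ∈ Upper.
(v) (exactly one): knob ∉ Upper.
Only one box left: knob ∈ Right.
(iii): gasket ∉ Right.
Only one box left: gasket ∈ Upper.
(ii): only 2 candidates remain for Right, so all are in.

Upper = {gasket, valve}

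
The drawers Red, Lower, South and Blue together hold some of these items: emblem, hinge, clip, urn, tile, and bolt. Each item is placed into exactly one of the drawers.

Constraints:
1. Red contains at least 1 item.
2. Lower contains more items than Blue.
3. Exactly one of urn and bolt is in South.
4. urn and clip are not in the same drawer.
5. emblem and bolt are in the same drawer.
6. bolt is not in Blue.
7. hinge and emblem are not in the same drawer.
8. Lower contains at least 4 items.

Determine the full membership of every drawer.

Red = {hinge}; Lower = {bolt, clip, emblem, tile}; South = {urn}; Blue = {}

From (6): bolt ∉ Blue.
(5): emblem matches bolt: emblem ∉ Blue.
Suppose emblem ∈ Red: no assignment then satisfies all the clues, so emblem ∉ Red.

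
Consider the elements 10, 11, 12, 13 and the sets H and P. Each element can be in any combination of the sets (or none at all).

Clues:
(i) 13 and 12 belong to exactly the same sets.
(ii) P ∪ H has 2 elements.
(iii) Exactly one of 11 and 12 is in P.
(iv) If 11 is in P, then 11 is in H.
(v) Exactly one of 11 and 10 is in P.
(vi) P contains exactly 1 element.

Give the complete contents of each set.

H = {10, 11}; P = {11}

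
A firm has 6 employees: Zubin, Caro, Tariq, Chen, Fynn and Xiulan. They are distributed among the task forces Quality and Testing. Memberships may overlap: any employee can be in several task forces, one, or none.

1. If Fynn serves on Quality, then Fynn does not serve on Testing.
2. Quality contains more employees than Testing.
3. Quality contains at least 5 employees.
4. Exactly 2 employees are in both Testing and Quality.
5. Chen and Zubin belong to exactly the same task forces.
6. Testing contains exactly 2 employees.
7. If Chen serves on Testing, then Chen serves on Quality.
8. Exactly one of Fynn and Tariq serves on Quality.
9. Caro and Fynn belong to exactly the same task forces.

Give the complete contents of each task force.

Quality = {Caro, Chen, Fynn, Xiulan, Zubin}; Testing = {Chen, Zubin}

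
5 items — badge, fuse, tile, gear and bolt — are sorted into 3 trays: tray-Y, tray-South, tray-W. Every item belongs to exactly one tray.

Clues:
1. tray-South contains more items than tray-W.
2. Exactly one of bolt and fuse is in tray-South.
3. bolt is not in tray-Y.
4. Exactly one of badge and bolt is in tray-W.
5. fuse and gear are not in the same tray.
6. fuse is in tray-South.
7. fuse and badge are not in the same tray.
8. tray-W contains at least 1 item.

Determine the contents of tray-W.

tray-W = {bolt}

From (3): bolt ∉ tray-Y.
From (6): fuse ∈ tray-South.
(2) (exactly one): bolt ∉ tray-South.
(5): gear ∉ tray-South.
(7): badge ∉ tray-South.
Only one tray left: bolt ∈ tray-W.
(4) (exactly one): badge ∉ tray-W.
Only one tray left: badge ∈ tray-Y.
Suppose tile ∈ tray-W: no assignment then satisfies all the clues, so tile ∉ tray-W.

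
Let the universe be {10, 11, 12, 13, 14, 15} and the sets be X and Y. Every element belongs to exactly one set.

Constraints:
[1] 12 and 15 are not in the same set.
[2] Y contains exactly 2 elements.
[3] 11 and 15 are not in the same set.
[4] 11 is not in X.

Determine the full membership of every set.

X = {10, 13, 14, 15}; Y = {11, 12}

From (4): 11 ∉ X.
Only one set left: 11 ∈ Y.
(3): 15 ∉ Y.
Only one set left: 15 ∈ X.
(1): 12 ∉ X.
Only one set left: 12 ∈ Y.
(2): Y already has 2, so the rest are out.
Only one set left: 10 ∈ X.
Only one set left: 13 ∈ X.
Only one set left: 14 ∈ X.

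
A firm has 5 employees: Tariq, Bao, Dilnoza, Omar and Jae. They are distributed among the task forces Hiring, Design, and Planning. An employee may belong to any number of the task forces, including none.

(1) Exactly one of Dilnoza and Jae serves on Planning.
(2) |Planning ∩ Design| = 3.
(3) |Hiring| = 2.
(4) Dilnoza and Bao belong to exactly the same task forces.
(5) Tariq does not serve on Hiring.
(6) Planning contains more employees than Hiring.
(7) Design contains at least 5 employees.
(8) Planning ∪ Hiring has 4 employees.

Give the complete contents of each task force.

Hiring = {Jae, Omar}; Design = {Bao, Dilnoza, Jae, Omar, Tariq}; Planning = {Bao, Dilnoza, Omar}

From (5): Tariq ∉ Hiring.
(7): only 5 candidates remain for Design, so all are in.
Suppose Tariq ∈ Planning: no assignment then satisfies all the clues, so Tariq ∉ Planning.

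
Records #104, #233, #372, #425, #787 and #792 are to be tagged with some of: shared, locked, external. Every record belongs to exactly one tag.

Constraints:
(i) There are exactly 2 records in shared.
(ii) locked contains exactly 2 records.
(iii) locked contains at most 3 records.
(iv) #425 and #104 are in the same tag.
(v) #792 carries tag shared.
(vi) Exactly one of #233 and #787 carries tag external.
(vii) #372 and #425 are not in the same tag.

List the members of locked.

locked = {#104, #425}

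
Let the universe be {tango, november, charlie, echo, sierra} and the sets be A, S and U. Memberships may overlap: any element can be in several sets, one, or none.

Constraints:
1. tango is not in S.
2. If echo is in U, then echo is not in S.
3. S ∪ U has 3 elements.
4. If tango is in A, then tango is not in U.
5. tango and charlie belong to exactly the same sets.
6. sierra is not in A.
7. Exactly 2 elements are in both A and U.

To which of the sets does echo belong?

echo: A, U

From (1): tango ∉ S.
From (6): sierra ∉ A.
(5): charlie matches tango: charlie ∉ S.
Suppose echo ∉ A: no assignment then satisfies all the clues, so echo ∈ A.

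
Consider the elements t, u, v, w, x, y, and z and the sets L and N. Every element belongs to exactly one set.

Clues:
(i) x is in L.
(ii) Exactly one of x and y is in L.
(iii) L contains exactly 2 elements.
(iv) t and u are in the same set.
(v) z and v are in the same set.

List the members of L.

L = {w, x}

From (i): x ∈ L.
(ii) (exactly one): y ∉ L.
Only one set left: y ∈ N.
Suppose t ∈ L: no assignment then satisfies all the clues, so t ∉ L.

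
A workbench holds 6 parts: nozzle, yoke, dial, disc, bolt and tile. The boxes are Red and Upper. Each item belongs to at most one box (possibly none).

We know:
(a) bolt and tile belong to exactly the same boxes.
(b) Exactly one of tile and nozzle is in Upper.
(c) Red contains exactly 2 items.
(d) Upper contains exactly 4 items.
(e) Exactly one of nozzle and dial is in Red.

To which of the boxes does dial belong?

dial: Upper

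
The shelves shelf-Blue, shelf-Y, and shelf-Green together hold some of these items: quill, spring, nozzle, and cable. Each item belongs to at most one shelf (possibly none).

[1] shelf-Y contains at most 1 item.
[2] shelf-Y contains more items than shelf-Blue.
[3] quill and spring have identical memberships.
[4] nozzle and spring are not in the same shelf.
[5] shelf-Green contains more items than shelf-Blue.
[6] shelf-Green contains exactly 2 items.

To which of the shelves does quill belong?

quill: shelf-Green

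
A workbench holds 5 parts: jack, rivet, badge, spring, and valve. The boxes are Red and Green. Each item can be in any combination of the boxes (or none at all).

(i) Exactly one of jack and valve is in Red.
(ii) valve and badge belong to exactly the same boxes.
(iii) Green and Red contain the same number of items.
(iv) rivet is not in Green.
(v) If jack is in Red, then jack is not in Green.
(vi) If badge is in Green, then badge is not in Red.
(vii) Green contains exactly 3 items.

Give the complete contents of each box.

Red = {jack, rivet, spring}; Green = {badge, spring, valve}

From (iv): rivet ∉ Green.
Suppose jack ∉ Red: no assignment then satisfies all the clues, so jack ∈ Red.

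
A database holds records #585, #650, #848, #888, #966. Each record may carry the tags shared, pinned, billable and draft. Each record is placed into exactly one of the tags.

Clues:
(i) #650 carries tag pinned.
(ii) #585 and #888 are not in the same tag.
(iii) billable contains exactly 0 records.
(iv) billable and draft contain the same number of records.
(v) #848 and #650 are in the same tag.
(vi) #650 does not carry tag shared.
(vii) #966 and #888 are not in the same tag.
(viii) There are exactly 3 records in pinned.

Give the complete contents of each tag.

shared = {#585, #966}; pinned = {#650, #848, #888}; billable = {}; draft = {}

From (i): #650 ∈ pinned.
(iii): billable already has 0, so the rest are out.
(v): #848 matches #650: #848 ∉ shared.
(v): #848 matches #650: #848 ∈ pinned.
Suppose #585 ∉ shared: no assignment then satisfies all the clues, so #585 ∈ shared.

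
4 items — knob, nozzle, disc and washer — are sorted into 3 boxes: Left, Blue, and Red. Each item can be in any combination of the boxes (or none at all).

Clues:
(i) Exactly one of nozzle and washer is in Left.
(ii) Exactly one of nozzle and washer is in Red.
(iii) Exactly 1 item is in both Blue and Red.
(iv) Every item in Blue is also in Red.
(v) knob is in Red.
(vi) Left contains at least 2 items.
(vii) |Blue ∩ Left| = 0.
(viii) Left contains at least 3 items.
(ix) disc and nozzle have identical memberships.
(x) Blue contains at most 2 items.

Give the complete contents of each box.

Left = {disc, knob, nozzle}; Blue = {washer}; Red = {knob, washer}

From (v): knob ∈ Red.
Suppose knob ∉ Left: no assignment then satisfies all the clues, so knob ∈ Left.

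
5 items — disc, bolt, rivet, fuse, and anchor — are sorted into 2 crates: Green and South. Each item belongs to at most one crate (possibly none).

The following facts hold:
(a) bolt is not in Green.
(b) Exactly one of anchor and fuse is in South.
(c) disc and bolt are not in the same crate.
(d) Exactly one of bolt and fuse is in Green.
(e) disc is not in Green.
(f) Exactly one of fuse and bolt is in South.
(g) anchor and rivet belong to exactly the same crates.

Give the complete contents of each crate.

Green = {fuse}; South = {anchor, bolt, rivet}

From (a): bolt ∉ Green.
From (e): disc ∉ Green.
(d) (exactly one): fuse ∈ Green.
(f) (exactly one): bolt ∈ South.
(b) (exactly one): anchor ∈ South.
(c): disc ∉ South.
(g): rivet matches anchor: rivet ∉ Green.
(g): rivet matches anchor: rivet ∈ South.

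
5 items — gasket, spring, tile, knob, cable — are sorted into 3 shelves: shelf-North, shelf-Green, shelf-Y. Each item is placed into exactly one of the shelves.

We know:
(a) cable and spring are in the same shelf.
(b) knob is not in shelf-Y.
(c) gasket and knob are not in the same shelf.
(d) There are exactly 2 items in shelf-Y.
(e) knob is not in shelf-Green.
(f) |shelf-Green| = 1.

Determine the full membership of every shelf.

shelf-North = {knob, tile}; shelf-Green = {gasket}; shelf-Y = {cable, spring}

From (b): knob ∉ shelf-Y.
From (e): knob ∉ shelf-Green.
Only one shelf left: knob ∈ shelf-North.
(c): gasket ∉ shelf-North.
Suppose gasket ∉ shelf-Green: no assignment then satisfies all the clues, so gasket ∈ shelf-Green.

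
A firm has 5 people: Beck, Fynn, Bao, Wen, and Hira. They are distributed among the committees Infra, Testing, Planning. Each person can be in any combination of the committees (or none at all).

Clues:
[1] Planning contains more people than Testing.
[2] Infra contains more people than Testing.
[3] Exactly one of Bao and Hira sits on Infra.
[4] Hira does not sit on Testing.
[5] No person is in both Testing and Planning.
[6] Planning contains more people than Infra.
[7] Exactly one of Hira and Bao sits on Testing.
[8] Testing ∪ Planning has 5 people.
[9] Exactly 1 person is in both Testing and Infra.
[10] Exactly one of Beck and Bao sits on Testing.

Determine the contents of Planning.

Planning = {Beck, Fynn, Hira, Wen}

From (4): Hira ∉ Testing.
(7) (exactly one): Bao ∈ Testing.
(10) (exactly one): Beck ∉ Testing.
(5) (disjoint): Bao ∉ Planning.
Suppose Beck ∉ Planning: no assignment then satisfies all the clues, so Beck ∈ Planning.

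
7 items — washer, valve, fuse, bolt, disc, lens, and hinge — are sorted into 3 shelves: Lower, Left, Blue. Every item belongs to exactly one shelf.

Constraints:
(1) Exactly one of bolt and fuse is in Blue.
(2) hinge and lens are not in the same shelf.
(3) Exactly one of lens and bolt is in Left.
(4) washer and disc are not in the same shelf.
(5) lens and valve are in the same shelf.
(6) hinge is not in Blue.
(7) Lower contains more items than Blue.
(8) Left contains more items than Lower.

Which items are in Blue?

Blue = {bolt}

From (6): hinge ∉ Blue.
Suppose washer ∈ Blue: no assignment then satisfies all the clues, so washer ∉ Blue.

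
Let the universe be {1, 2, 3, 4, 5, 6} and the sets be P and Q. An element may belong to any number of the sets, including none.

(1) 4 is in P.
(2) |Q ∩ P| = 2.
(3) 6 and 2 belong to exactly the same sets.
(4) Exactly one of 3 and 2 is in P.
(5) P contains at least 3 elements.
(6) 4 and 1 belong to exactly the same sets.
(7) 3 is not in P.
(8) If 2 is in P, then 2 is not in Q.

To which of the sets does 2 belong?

From (1): 4 ∈ P.
From (7): 3 ∉ P.
(4) (exactly one): 2 ∈ P.
(6): 1 matches 4: 1 ∈ P.
(8): 2 ∉ Q.
(3): 6 matches 2: 6 ∈ P.
(3): 6 matches 2: 6 ∉ Q.

2: P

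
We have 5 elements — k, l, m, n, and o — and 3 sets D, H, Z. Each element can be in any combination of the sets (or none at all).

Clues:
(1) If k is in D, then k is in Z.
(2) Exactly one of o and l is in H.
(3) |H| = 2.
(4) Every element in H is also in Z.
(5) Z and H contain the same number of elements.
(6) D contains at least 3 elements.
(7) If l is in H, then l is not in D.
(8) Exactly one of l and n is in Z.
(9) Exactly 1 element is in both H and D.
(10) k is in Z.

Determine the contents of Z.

Z = {k, l}

From (10): k ∈ Z.
Suppose l ∉ Z: no assignment then satisfies all the clues, so l ∈ Z.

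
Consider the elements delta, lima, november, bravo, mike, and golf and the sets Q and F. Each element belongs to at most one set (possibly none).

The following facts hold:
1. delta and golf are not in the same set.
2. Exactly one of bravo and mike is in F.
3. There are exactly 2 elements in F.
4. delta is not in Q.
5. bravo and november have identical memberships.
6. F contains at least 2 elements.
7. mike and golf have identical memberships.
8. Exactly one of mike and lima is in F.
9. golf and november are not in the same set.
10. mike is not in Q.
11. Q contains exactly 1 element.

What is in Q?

Q = {lima}

From (4): delta ∉ Q.
From (10): mike ∉ Q.
(7): golf matches mike: golf ∉ Q.
Suppose lima ∉ Q: no assignment then satisfies all the clues, so lima ∈ Q.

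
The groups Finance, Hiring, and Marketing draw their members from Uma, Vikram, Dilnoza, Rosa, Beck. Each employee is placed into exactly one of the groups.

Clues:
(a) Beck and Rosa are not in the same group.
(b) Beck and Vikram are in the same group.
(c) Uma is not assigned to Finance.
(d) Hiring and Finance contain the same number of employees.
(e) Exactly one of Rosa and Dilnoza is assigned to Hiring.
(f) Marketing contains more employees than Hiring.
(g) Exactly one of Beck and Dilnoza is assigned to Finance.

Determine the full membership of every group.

Finance = {Dilnoza}; Hiring = {Rosa}; Marketing = {Beck, Uma, Vikram}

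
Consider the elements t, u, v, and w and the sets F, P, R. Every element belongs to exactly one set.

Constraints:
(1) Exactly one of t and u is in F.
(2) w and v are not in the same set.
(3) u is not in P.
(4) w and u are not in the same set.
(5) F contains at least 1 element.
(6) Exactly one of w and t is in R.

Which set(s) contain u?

u: F

From (3): u ∉ P.
Suppose u ∉ F: no assignment then satisfies all the clues, so u ∈ F.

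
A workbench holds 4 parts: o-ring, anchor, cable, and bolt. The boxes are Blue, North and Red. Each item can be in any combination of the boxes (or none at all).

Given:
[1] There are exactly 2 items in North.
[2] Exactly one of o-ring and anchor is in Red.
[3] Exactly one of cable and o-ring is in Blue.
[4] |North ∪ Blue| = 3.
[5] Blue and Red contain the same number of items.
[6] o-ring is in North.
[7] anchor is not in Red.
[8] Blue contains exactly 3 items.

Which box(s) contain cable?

cable: Red

From (6): o-ring ∈ North.
From (7): anchor ∉ Red.
(2) (exactly one): o-ring ∈ Red.
Suppose cable ∈ Blue: no assignment then satisfies all the clues, so cable ∉ Blue.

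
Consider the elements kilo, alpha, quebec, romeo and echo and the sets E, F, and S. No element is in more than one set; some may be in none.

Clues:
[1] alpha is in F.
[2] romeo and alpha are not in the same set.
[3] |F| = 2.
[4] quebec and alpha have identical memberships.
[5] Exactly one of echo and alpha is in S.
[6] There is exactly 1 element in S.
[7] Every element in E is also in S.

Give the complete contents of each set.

From (1): alpha ∈ F.
(2): romeo ∉ F.
(4): quebec matches alpha: quebec ∉ E.
(4): quebec matches alpha: quebec ∈ F.
(5) (exactly one): echo ∈ S.
(6): S already has 1, so the rest are out.
(7) contrapositive: kilo ∉ E.
(7) contrapositive: romeo ∉ E.
(3): F already has 2, so the rest are out.

E = {}; F = {alpha, quebec}; S = {echo}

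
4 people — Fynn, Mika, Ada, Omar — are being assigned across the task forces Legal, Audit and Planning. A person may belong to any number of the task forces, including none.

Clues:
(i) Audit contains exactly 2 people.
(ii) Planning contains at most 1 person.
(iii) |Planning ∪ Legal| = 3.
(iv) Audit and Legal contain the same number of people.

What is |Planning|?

1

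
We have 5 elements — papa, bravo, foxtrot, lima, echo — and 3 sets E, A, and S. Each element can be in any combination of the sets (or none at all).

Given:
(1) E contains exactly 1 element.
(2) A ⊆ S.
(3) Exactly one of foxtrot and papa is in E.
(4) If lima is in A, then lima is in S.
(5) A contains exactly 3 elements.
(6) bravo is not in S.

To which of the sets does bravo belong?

bravo: none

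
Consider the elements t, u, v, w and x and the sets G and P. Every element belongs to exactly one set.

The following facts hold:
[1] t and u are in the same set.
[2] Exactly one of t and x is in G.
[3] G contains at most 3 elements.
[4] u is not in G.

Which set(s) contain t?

t: P

From (4): u ∉ G.
(1): t matches u: t ∉ G.
(2) (exactly one): x ∈ G.
Only one set left: t ∈ P.
Only one set left: u ∈ P.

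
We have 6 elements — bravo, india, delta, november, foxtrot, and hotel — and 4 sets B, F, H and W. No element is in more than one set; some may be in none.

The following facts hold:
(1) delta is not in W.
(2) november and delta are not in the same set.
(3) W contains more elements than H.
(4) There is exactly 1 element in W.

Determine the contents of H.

H = {}

From (1): delta ∉ W.
Suppose bravo ∈ H: no assignment then satisfies all the clues, so bravo ∉ H.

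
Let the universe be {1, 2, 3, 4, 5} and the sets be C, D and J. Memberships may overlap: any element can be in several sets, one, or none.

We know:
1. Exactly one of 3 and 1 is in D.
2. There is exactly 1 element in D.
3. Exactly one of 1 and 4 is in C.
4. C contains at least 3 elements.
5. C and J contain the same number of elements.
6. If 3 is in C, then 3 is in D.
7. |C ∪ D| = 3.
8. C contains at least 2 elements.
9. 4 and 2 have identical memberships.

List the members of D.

D = {3}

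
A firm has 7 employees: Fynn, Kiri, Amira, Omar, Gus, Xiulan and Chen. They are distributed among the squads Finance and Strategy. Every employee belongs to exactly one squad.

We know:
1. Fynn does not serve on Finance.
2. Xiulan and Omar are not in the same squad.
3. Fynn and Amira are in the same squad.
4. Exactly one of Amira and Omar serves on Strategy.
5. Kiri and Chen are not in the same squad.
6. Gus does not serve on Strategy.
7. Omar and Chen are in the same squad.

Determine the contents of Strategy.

From (1): Fynn ∉ Finance.
From (6): Gus ∉ Strategy.
(3): Amira matches Fynn: Amira ∉ Finance.
Only one squad left: Fynn ∈ Strategy.
Only one squad left: Amira ∈ Strategy.
Only one squad left: Gus ∈ Finance.
(4) (exactly one): Omar ∉ Strategy.
(7): Chen matches Omar: Chen ∉ Strategy.
Only one squad left: Omar ∈ Finance.
Only one squad left: Chen ∈ Finance.
(2): Xiulan ∉ Finance.
Only one squad left: Xiulan ∈ Strategy.

Strategy = {Amira, Fynn, Kiri, Xiulan}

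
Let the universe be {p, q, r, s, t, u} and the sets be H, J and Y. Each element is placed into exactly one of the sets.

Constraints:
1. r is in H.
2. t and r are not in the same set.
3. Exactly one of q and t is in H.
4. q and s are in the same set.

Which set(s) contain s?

From (1): r ∈ H.
(2): t ∉ H.
(3) (exactly one): q ∈ H.
(4): s matches q: s ∈ H.

s: H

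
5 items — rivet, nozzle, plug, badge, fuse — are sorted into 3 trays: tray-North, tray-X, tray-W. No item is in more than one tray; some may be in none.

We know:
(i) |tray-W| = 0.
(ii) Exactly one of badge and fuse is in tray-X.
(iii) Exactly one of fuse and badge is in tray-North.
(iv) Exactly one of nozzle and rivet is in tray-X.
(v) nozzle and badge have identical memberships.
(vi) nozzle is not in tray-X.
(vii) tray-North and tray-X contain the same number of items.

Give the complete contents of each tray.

tray-North = {badge, nozzle}; tray-X = {fuse, rivet}; tray-W = {}

From (vi): nozzle ∉ tray-X.
(i): tray-W already has 0, so the rest are out.
(iv) (exactly one): rivet ∈ tray-X.
(v): badge matches nozzle: badge ∉ tray-X.
(ii) (exactly one): fuse ∈ tray-X.
(iii) (exactly one): badge ∈ tray-North.
(v): nozzle matches badge: nozzle ∈ tray-North.
Suppose plug ∈ tray-North: no assignment then satisfies all the clues, so plug ∉ tray-North.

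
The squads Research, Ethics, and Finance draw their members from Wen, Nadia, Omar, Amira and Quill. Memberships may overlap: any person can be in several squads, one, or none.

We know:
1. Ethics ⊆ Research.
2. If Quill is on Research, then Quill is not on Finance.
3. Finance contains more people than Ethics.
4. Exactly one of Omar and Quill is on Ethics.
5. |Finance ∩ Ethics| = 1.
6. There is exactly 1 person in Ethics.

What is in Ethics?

Ethics = {Omar}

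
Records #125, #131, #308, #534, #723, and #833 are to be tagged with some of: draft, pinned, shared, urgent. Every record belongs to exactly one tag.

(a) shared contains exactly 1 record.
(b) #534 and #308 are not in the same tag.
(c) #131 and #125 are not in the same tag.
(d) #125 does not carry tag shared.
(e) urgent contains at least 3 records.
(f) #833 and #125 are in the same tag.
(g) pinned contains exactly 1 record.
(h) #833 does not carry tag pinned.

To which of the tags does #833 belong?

From (d): #125 ∉ shared.
From (h): #833 ∉ pinned.
(f): #125 matches #833: #125 ∉ pinned.
(f): #833 matches #125: #833 ∉ shared.
Suppose #833 ∈ draft: no assignment then satisfies all the clues, so #833 ∉ draft.

#833: urgent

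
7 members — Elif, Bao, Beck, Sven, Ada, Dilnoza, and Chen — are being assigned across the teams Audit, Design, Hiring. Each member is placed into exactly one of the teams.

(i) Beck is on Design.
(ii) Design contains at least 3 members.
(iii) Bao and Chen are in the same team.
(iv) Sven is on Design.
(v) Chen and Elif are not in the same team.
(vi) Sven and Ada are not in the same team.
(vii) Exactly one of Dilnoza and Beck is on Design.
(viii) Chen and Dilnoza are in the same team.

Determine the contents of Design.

Design = {Beck, Elif, Sven}

From (i): Beck ∈ Design.
From (iv): Sven ∈ Design.
(vi): Ada ∉ Design.
(vii) (exactly one): Dilnoza ∉ Design.
(viii): Chen matches Dilnoza: Chen ∉ Design.
(iii): Bao matches Chen: Bao ∉ Design.
(ii): only 3 candidates remain for Design, so all are in.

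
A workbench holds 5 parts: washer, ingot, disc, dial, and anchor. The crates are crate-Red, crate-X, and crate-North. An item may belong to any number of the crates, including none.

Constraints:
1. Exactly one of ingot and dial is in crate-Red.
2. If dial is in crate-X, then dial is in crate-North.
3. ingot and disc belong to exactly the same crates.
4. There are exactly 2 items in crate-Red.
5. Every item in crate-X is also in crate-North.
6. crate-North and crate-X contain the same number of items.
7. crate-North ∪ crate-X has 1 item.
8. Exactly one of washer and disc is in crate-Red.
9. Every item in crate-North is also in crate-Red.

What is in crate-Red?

crate-Red = {dial, washer}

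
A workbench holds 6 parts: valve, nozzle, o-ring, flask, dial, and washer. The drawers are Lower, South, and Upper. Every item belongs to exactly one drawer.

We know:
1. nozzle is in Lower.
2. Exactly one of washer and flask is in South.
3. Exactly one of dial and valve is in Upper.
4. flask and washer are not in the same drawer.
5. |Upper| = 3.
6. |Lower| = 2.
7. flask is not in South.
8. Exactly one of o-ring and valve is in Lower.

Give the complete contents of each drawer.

Lower = {nozzle, valve}; South = {washer}; Upper = {dial, flask, o-ring}

From (1): nozzle ∈ Lower.
From (7): flask ∉ South.
(2) (exactly one): washer ∈ South.
Suppose valve ∉ Lower: no assignment then satisfies all the clues, so valve ∈ Lower.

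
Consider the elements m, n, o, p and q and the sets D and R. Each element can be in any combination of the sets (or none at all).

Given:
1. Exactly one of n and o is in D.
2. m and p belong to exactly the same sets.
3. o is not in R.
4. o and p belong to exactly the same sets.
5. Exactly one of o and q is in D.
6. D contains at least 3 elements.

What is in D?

D = {m, o, p}

From (3): o ∉ R.
(4): p matches o: p ∉ R.
(2): m matches p: m ∉ R.
Suppose m ∉ D: no assignment then satisfies all the clues, so m ∈ D.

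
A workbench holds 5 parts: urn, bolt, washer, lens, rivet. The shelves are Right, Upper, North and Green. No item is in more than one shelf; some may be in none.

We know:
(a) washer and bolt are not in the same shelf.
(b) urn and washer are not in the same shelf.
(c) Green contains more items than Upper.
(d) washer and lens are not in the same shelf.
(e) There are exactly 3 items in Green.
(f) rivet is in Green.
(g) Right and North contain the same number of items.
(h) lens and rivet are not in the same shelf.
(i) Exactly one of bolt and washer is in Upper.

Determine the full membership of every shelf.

Right = {}; Upper = {washer}; North = {}; Green = {bolt, rivet, urn}

From (f): rivet ∈ Green.
(h): lens ∉ Green.
Suppose urn ∈ Right: no assignment then satisfies all the clues, so urn ∉ Right.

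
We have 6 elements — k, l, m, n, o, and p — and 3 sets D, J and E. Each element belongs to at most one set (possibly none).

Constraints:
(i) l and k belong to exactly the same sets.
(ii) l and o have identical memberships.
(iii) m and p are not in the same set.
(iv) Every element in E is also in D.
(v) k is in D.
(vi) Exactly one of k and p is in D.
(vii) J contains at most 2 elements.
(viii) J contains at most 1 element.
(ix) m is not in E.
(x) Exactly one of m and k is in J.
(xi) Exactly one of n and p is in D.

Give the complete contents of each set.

D = {k, l, n, o}; J = {m}; E = {}

From (v): k ∈ D.
From (ix): m ∉ E.
(i): l matches k: l ∈ D.
(ii): o matches l: o ∈ D.
(vi) (exactly one): p ∉ D.
(x) (exactly one): m ∈ J.
(xi) (exactly one): n ∈ D.
(iii): p ∉ J.
(iv) contrapositive: p ∉ E.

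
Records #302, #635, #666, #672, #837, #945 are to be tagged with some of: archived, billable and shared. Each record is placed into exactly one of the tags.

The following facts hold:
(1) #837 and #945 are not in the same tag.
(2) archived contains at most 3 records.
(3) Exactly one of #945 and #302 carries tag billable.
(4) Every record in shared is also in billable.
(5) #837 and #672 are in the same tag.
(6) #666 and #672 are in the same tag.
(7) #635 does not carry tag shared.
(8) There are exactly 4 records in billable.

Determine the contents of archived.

archived = {#635, #945}

From (7): #635 ∉ shared.
Suppose #302 ∈ archived: no assignment then satisfies all the clues, so #302 ∉ archived.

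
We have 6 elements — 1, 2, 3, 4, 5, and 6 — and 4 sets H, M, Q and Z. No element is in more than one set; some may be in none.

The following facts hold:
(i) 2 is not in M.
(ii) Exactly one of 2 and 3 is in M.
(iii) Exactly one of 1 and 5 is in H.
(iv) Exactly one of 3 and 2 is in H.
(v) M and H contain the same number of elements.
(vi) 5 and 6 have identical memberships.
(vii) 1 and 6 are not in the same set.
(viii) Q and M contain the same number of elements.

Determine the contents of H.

H = {1, 2}

From (i): 2 ∉ M.
(ii) (exactly one): 3 ∈ M.
(iv) (exactly one): 2 ∈ H.
Suppose 1 ∉ H: no assignment then satisfies all the clues, so 1 ∈ H.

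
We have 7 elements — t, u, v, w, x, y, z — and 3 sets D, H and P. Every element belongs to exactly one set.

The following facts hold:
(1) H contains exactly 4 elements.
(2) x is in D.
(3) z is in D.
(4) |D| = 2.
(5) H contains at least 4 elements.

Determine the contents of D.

D = {x, z}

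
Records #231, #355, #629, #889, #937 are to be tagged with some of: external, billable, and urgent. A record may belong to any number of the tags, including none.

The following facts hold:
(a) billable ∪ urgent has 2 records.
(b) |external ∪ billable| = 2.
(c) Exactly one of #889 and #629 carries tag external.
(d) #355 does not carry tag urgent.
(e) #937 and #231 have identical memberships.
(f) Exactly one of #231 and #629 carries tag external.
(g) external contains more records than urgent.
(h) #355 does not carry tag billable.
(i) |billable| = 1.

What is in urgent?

urgent = {#889}

From (d): #355 ∉ urgent.
From (h): #355 ∉ billable.
Suppose #231 ∈ urgent: no assignment then satisfies all the clues, so #231 ∉ urgent.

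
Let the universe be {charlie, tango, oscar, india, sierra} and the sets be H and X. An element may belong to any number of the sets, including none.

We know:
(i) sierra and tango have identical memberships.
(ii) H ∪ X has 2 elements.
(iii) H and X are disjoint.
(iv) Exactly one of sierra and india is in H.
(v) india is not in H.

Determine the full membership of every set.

H = {sierra, tango}; X = {}

From (v): india ∉ H.
(iv) (exactly one): sierra ∈ H.
(i): tango matches sierra: tango ∈ H.
(iii) (disjoint): tango ∉ X.
(iii) (disjoint): sierra ∉ X.
Suppose charlie ∈ H: no assignment then satisfies all the clues, so charlie ∉ H.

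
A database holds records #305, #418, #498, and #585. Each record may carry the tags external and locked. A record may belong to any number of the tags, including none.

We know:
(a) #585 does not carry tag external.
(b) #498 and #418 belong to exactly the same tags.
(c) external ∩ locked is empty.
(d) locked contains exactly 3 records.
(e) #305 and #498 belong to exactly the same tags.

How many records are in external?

0

From (a): #585 ∉ external.
Suppose #305 ∈ external: no assignment then satisfies all the clues, so #305 ∉ external.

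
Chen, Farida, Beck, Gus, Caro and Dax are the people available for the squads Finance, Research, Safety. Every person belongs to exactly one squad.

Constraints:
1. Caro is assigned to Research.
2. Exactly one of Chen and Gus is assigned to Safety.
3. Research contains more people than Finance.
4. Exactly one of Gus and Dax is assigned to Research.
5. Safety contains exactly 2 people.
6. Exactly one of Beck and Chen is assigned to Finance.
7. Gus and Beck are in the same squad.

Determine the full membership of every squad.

Finance = {Chen}; Research = {Caro, Dax, Farida}; Safety = {Beck, Gus}

From (1): Caro ∈ Research.
Suppose Chen ∉ Finance: no assignment then satisfies all the clues, so Chen ∈ Finance.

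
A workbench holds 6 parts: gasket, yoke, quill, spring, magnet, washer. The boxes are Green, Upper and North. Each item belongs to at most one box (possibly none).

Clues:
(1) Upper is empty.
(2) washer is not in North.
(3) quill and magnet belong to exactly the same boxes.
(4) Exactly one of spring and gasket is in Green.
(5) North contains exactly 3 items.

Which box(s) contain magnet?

magnet: North

From (2): washer ∉ North.
(1): Upper already has 0, so the rest are out.
Suppose magnet ∈ Green: no assignment then satisfies all the clues, so magnet ∉ Green.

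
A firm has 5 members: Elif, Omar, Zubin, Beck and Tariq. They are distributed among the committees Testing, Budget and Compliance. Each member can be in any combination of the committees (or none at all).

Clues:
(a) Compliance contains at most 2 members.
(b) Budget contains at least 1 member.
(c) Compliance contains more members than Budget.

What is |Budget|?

1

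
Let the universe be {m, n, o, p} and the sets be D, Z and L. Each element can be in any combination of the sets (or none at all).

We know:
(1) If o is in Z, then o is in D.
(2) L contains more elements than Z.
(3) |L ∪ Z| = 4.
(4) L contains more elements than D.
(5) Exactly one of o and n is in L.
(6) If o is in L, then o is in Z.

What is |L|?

3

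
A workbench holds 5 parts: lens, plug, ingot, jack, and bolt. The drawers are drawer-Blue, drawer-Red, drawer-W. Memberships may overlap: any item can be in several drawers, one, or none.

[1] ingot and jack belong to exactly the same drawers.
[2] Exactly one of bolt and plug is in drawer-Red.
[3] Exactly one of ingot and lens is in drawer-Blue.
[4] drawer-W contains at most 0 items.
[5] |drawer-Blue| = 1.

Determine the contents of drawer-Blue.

drawer-Blue = {lens}

(4): drawer-W already has 0, so the rest are out.
Suppose lens ∉ drawer-Blue: no assignment then satisfies all the clues, so lens ∈ drawer-Blue.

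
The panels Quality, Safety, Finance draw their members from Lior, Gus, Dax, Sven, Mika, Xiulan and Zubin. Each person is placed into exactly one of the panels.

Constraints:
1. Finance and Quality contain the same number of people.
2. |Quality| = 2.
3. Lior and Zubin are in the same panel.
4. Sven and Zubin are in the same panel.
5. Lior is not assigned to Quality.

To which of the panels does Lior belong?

From (5): Lior ∉ Quality.
(3): Zubin matches Lior: Zubin ∉ Quality.
(4): Sven matches Zubin: Sven ∉ Quality.
Suppose Lior ∉ Safety: no assignment then satisfies all the clues, so Lior ∈ Safety.

Lior: Safety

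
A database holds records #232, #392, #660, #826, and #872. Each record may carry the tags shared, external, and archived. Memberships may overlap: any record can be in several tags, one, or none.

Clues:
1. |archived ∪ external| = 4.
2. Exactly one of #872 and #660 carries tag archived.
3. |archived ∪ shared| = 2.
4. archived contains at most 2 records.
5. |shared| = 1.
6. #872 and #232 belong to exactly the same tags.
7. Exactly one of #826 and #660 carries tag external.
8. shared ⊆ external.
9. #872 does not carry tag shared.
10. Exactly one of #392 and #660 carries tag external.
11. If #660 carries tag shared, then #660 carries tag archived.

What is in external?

external = {#232, #660, #872}

From (9): #872 ∉ shared.
(6): #232 matches #872: #232 ∉ shared.
Suppose #232 ∉ external: no assignment then satisfies all the clues, so #232 ∈ external.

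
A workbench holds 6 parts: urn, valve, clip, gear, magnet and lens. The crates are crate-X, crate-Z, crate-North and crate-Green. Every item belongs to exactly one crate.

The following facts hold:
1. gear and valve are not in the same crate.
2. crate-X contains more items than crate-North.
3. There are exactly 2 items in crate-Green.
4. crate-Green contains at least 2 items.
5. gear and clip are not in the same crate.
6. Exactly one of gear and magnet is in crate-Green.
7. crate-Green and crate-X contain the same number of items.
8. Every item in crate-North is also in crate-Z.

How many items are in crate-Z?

2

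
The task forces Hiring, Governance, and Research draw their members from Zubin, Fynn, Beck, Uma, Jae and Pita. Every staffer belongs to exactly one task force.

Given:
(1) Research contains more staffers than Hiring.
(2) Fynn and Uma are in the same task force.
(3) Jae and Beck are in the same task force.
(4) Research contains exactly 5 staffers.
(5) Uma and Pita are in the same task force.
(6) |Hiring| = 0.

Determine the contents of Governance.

Governance = {Zubin}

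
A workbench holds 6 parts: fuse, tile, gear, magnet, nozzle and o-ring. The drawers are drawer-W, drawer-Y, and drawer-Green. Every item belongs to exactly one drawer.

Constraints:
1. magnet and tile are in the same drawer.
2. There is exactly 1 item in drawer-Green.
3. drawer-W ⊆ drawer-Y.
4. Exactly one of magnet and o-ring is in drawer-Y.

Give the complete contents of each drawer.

drawer-W = {}; drawer-Y = {fuse, gear, magnet, nozzle, tile}; drawer-Green = {o-ring}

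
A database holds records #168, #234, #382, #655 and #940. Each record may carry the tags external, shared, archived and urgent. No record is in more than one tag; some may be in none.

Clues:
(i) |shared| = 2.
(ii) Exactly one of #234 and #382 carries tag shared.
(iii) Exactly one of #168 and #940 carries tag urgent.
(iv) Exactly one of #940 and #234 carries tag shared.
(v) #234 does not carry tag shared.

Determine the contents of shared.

From (v): #234 ∉ shared.
(ii) (exactly one): #382 ∈ shared.
(iv) (exactly one): #940 ∈ shared.
(i): shared already has 2, so the rest are out.
(iii) (exactly one): #168 ∈ urgent.

shared = {#382, #940}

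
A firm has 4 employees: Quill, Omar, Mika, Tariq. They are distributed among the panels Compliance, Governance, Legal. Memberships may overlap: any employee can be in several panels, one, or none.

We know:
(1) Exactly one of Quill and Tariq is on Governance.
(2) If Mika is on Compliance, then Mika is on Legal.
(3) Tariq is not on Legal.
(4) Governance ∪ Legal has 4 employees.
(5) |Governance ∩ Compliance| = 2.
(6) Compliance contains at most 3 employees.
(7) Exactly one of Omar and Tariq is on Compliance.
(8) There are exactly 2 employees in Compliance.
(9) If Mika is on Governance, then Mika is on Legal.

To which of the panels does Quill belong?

Quill: Legal

From (3): Tariq ∉ Legal.
Suppose Quill ∈ Compliance: no assignment then satisfies all the clues, so Quill ∉ Compliance.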